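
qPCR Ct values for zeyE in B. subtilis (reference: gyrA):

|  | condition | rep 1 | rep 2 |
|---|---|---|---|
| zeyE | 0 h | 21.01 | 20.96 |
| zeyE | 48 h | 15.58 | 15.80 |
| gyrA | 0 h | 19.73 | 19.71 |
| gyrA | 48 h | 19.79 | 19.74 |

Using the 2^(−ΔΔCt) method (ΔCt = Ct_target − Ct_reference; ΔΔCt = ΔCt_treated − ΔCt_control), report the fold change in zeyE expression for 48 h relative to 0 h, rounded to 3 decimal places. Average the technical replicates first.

40.504

Mean Ct: zeyE 0 h 20.985; zeyE 48 h 15.690; gyrA 0 h 19.720; gyrA 48 h 19.765
ΔCt(0 h) = 20.985 − 19.720 = 1.265
ΔCt(48 h) = 15.690 − 19.765 = -4.075
ΔΔCt = -4.075 − 1.265 = -5.340
Fold change = 2^(−(-5.340)) = 2^5.340 = 40.5042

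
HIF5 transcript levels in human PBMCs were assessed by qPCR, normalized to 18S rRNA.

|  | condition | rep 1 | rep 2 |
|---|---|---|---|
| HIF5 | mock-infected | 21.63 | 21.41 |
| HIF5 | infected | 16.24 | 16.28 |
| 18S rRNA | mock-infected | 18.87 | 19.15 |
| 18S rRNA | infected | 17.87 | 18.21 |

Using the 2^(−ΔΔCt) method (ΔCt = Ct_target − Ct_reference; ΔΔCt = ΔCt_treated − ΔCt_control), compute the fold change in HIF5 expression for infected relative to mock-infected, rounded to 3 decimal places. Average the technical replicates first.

Mean Ct: HIF5 mock-infected 21.520; HIF5 infected 16.260; 18S rRNA mock-infected 19.010; 18S rRNA infected 18.040
ΔCt(mock-infected) = 21.520 − 19.010 = 2.510
ΔCt(infected) = 16.260 − 18.040 = -1.780
ΔΔCt = -1.780 − 2.510 = -4.290
Fold change = 2^(−(-4.290)) = 2^4.290 = 19.5622

19.562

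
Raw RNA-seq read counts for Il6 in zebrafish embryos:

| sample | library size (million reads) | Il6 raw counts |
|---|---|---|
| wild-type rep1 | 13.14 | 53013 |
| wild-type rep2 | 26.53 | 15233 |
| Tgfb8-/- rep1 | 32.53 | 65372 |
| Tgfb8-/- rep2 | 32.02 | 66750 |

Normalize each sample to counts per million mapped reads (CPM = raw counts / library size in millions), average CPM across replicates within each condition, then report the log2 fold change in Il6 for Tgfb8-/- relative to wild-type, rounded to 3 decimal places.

CPM(wild-type rep1) = 53013 / 13.14 = 4034.4749
CPM(wild-type rep2) = 15233 / 26.53 = 574.1802
CPM(Tgfb8-/- rep1) = 65372 / 32.53 = 2009.5911
CPM(Tgfb8-/- rep2) = 66750 / 32.02 = 2084.6346
mean CPM(wild-type) = 2304.3275; mean CPM(Tgfb8-/-) = 2047.1129
Fold change = 2047.1129 / 2304.3275 = 0.88838
log2(0.88838) = -0.1708

-0.171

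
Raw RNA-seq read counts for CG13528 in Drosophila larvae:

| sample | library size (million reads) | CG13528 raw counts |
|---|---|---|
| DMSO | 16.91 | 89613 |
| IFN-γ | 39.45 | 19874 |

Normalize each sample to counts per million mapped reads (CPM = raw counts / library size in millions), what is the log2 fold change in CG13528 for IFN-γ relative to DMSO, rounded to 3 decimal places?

CPM(DMSO) = 89613 / 16.91 = 5299.4086
CPM(IFN-γ) = 19874 / 39.45 = 503.7769
Fold change = 503.7769 / 5299.4086 = 0.09506
log2(0.09506) = -3.3950

-3.395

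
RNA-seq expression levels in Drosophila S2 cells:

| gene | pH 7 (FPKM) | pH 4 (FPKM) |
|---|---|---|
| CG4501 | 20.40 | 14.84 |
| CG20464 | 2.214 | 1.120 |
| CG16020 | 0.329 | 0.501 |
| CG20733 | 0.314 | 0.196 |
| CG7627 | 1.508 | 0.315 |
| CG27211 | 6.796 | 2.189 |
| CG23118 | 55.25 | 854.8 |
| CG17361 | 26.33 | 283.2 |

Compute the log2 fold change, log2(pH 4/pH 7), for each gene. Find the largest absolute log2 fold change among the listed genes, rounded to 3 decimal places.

log2(14.84/20.40) = -0.459  (CG4501)
log2(1.120/2.214) = -0.983  (CG20464)
log2(0.501/0.329) = 0.607  (CG16020)
log2(0.196/0.314) = -0.680  (CG20733)
log2(0.315/1.508) = -2.259  (CG7627)
log2(2.189/6.796) = -1.634  (CG27211)
log2(854.8/55.25) = 3.952  (CG23118)
log2(283.2/26.33) = 3.427  (CG17361)
The largest magnitude belongs to CG23118.

3.952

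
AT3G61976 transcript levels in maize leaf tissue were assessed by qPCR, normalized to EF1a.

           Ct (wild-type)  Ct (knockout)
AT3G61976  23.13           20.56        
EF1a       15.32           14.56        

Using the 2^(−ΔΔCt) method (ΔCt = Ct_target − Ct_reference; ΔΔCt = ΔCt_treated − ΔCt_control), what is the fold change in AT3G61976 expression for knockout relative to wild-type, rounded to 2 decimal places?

ΔCt(wild-type) = 23.130 − 15.320 = 7.810
ΔCt(knockout) = 20.560 − 14.560 = 6.000
ΔΔCt = 6.000 − 7.810 = -1.810
Fold change = 2^(−(-1.810)) = 2^1.810 = 3.506

3.51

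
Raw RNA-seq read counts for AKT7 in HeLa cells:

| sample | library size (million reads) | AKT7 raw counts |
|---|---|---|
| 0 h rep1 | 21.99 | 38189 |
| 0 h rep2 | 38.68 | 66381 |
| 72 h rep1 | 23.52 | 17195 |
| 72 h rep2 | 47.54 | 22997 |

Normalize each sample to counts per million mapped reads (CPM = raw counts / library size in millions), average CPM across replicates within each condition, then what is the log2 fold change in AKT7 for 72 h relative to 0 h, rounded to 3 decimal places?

-1.507

CPM(0 h rep1) = 38189 / 21.99 = 1736.6530
CPM(0 h rep2) = 66381 / 38.68 = 1716.1582
CPM(72 h rep1) = 17195 / 23.52 = 731.0799
CPM(72 h rep2) = 22997 / 47.54 = 483.7400
mean CPM(0 h) = 1726.4056; mean CPM(72 h) = 607.4100
Fold change = 607.4100 / 1726.4056 = 0.35184
log2(0.35184) = -1.5070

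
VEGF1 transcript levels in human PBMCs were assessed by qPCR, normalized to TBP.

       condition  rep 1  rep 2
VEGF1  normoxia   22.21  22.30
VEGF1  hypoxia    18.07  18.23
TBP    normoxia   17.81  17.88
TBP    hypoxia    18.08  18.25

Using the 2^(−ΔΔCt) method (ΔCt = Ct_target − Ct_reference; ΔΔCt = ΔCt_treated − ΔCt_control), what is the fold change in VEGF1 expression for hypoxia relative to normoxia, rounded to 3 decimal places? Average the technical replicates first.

Mean Ct: VEGF1 normoxia 22.255; VEGF1 hypoxia 18.150; TBP normoxia 17.845; TBP hypoxia 18.165
ΔCt(normoxia) = 22.255 − 17.845 = 4.410
ΔCt(hypoxia) = 18.150 − 18.165 = -0.015
ΔΔCt = -0.015 − 4.410 = -4.425
Fold change = 2^(−(-4.425)) = 2^4.425 = 21.4812

21.481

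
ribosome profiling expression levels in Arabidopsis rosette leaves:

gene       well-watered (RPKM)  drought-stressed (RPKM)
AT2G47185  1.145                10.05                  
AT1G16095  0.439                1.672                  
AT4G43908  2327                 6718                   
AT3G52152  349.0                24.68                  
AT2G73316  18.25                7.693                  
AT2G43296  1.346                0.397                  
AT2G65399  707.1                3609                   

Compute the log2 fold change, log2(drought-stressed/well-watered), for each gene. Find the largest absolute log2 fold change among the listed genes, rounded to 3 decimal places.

log2(10.05/1.145) = 3.134  (AT2G47185)
log2(1.672/0.439) = 1.929  (AT1G16095)
log2(6718/2327) = 1.530  (AT4G43908)
log2(24.68/349.0) = -3.822  (AT3G52152)
log2(7.693/18.25) = -1.246  (AT2G73316)
log2(0.397/1.346) = -1.761  (AT2G43296)
log2(3609/707.1) = 2.352  (AT2G65399)
The largest magnitude belongs to AT3G52152.

3.822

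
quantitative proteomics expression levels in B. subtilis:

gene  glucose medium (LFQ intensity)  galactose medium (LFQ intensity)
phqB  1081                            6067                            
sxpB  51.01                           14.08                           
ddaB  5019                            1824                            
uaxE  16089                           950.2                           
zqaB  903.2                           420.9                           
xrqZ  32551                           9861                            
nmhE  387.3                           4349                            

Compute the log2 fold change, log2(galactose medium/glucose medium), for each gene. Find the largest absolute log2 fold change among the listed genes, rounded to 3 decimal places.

log2(6067/1081) = 2.489  (phqB)
log2(14.08/51.01) = -1.857  (sxpB)
log2(1824/5019) = -1.460  (ddaB)
log2(950.2/16089) = -4.082  (uaxE)
log2(420.9/903.2) = -1.102  (zqaB)
log2(9861/32551) = -1.723  (xrqZ)
log2(4349/387.3) = 3.489  (nmhE)
The largest magnitude belongs to uaxE.

4.082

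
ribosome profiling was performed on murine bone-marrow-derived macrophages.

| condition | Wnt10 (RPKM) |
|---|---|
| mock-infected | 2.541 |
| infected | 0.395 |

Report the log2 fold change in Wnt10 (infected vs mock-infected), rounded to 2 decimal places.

Fold change = 0.395 / 2.541 = 0.1555
log2(0.1555) = -2.685

-2.69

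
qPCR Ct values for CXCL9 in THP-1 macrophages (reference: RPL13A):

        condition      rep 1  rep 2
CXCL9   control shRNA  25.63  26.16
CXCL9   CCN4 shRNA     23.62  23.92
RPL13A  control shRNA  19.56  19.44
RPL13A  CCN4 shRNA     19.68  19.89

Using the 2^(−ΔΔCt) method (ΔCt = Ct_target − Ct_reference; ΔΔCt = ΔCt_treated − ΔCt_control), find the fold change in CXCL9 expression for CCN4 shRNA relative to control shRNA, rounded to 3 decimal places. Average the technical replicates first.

5.315

Mean Ct: CXCL9 control shRNA 25.895; CXCL9 CCN4 shRNA 23.770; RPL13A control shRNA 19.500; RPL13A CCN4 shRNA 19.785
ΔCt(control shRNA) = 25.895 − 19.500 = 6.395
ΔCt(CCN4 shRNA) = 23.770 − 19.785 = 3.985
ΔΔCt = 3.985 − 6.395 = -2.410
Fold change = 2^(−(-2.410)) = 2^2.410 = 5.3147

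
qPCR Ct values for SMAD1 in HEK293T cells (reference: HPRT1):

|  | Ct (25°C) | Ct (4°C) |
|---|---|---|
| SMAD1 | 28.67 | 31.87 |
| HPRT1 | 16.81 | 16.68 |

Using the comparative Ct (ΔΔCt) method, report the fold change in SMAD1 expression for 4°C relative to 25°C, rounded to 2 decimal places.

0.10

ΔCt(25°C) = 28.670 − 16.810 = 11.860
ΔCt(4°C) = 31.870 − 16.680 = 15.190
ΔΔCt = 15.190 − 11.860 = 3.330
Fold change = 2^(−3.330) = 0.099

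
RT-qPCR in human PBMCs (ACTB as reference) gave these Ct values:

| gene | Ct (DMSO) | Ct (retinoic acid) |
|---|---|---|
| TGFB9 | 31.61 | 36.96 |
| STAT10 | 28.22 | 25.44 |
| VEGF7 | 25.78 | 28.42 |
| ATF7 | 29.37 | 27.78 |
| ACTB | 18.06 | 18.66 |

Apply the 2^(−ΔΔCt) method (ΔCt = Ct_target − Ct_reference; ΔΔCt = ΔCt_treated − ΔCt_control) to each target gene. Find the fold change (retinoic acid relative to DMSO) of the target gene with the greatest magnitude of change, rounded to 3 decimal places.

0.037

TGFB9: ΔΔCt = (36.96−18.66) − (31.61−18.06) = 18.30 − 13.55 = 4.75; fold change = 2^-4.75 = 0.037
STAT10: ΔΔCt = (25.44−18.66) − (28.22−18.06) = 6.78 − 10.16 = -3.38; fold change = 2^3.38 = 10.411
VEGF7: ΔΔCt = (28.42−18.66) − (25.78−18.06) = 9.76 − 7.72 = 2.04; fold change = 2^-2.04 = 0.243
ATF7: ΔΔCt = (27.78−18.66) − (29.37−18.06) = 9.12 − 11.31 = -2.19; fold change = 2^2.19 = 4.563
TGFB9 has the largest |ΔΔCt| = 4.75.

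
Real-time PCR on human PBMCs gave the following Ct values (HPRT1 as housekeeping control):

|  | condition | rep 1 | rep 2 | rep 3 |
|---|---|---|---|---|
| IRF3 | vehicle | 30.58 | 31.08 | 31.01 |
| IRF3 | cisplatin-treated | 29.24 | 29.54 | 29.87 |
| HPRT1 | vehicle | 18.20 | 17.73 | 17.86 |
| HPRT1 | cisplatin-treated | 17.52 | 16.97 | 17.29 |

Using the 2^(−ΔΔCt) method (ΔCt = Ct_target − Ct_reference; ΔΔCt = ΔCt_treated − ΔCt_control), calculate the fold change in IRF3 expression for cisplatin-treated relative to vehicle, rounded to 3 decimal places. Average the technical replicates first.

Mean Ct: IRF3 vehicle 30.890; IRF3 cisplatin-treated 29.550; HPRT1 vehicle 17.930; HPRT1 cisplatin-treated 17.260
ΔCt(vehicle) = 30.890 − 17.930 = 12.960
ΔCt(cisplatin-treated) = 29.550 − 17.260 = 12.290
ΔΔCt = 12.290 − 12.960 = -0.670
Fold change = 2^(−(-0.670)) = 2^0.670 = 1.5911

1.591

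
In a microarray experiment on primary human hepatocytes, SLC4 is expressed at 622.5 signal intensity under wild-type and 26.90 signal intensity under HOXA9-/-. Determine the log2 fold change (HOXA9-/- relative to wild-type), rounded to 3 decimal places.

Fold change = 26.90 / 622.5 = 0.0432
log2(0.0432) = -4.5324

-4.532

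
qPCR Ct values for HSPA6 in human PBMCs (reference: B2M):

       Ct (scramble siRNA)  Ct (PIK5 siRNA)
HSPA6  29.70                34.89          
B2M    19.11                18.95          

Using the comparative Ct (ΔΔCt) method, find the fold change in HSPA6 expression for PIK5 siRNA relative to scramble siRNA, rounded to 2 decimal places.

0.02

ΔCt(scramble siRNA) = 29.700 − 19.110 = 10.590
ΔCt(PIK5 siRNA) = 34.890 − 18.950 = 15.940
ΔΔCt = 15.940 − 10.590 = 5.350
Fold change = 2^(−5.350) = 0.025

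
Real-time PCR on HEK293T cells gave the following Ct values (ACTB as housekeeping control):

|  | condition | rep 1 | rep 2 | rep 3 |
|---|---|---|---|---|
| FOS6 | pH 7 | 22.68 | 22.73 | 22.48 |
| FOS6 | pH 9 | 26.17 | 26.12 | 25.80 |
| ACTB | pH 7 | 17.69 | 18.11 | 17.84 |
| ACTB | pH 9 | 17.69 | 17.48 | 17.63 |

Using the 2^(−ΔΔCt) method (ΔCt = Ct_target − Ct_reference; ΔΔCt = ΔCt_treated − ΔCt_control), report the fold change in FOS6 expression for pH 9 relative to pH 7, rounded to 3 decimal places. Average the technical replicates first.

0.078

Mean Ct: FOS6 pH 7 22.630; FOS6 pH 9 26.030; ACTB pH 7 17.880; ACTB pH 9 17.600
ΔCt(pH 7) = 22.630 − 17.880 = 4.750
ΔCt(pH 9) = 26.030 − 17.600 = 8.430
ΔΔCt = 8.430 − 4.750 = 3.680
Fold change = 2^(−3.680) = 0.0780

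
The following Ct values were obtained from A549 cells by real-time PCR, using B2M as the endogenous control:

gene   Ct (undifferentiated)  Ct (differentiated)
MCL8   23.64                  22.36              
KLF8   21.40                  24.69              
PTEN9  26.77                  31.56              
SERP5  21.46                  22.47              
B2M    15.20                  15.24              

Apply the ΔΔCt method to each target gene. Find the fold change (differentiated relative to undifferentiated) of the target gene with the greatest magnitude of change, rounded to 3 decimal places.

MCL8: ΔΔCt = (22.36−15.24) − (23.64−15.20) = 7.12 − 8.44 = -1.32; fold change = 2^1.32 = 2.497
KLF8: ΔΔCt = (24.69−15.24) − (21.40−15.20) = 9.45 − 6.20 = 3.25; fold change = 2^-3.25 = 0.105
PTEN9: ΔΔCt = (31.56−15.24) − (26.77−15.20) = 16.32 − 11.57 = 4.75; fold change = 2^-4.75 = 0.037
SERP5: ΔΔCt = (22.47−15.24) − (21.46−15.20) = 7.23 − 6.26 = 0.97; fold change = 2^-0.97 = 0.511
PTEN9 has the largest |ΔΔCt| = 4.75.

0.037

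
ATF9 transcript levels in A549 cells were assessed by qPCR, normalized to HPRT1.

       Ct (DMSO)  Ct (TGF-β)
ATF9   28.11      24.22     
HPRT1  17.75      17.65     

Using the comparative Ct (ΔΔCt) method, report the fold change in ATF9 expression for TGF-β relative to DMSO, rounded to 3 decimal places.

13.833

ΔCt(DMSO) = 28.110 − 17.750 = 10.360
ΔCt(TGF-β) = 24.220 − 17.650 = 6.570
ΔΔCt = 6.570 − 10.360 = -3.790
Fold change = 2^(−(-3.790)) = 2^3.790 = 13.8326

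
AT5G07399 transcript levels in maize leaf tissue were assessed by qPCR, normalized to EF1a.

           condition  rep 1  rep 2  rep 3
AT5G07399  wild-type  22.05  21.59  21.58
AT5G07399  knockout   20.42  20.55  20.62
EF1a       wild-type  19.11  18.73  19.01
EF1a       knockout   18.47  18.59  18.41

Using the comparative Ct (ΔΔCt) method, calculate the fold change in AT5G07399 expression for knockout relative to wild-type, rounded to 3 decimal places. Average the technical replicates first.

1.682

Mean Ct: AT5G07399 wild-type 21.740; AT5G07399 knockout 20.530; EF1a wild-type 18.950; EF1a knockout 18.490
ΔCt(wild-type) = 21.740 − 18.950 = 2.790
ΔCt(knockout) = 20.530 − 18.490 = 2.040
ΔΔCt = 2.040 − 2.790 = -0.750
Fold change = 2^(−(-0.750)) = 2^0.750 = 1.6818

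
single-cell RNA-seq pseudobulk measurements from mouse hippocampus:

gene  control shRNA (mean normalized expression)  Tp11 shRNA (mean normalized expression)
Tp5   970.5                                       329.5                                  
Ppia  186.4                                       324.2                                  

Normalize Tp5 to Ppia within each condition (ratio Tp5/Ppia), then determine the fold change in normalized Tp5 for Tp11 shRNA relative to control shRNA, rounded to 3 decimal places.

Tp5/Ppia (control shRNA) = 970.5 / 186.4 = 5.2065
Tp5/Ppia (Tp11 shRNA) = 329.5 / 324.2 = 1.0163
Fold change = 1.0163 / 5.2065 = 0.1952

0.195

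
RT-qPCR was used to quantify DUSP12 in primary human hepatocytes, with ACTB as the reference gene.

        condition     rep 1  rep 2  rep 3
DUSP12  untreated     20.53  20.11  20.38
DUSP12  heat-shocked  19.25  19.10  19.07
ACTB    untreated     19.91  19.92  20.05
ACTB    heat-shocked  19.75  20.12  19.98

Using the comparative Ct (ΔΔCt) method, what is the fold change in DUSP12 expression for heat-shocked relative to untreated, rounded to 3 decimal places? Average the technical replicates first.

Mean Ct: DUSP12 untreated 20.340; DUSP12 heat-shocked 19.140; ACTB untreated 19.960; ACTB heat-shocked 19.950
ΔCt(untreated) = 20.340 − 19.960 = 0.380
ΔCt(heat-shocked) = 19.140 − 19.950 = -0.810
ΔΔCt = -0.810 − 0.380 = -1.190
Fold change = 2^(−(-1.190)) = 2^1.190 = 2.2815

2.282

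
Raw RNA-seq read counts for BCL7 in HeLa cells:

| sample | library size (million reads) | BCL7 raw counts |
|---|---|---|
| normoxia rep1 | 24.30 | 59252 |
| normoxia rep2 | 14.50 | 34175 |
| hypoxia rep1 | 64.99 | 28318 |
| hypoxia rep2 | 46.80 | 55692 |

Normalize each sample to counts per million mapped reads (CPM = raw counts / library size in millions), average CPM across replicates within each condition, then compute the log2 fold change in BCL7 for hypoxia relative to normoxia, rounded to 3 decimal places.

-1.561

CPM(normoxia rep1) = 59252 / 24.30 = 2438.3539
CPM(normoxia rep2) = 34175 / 14.50 = 2356.8966
CPM(hypoxia rep1) = 28318 / 64.99 = 435.7286
CPM(hypoxia rep2) = 55692 / 46.80 = 1190.0000
mean CPM(normoxia) = 2397.6252; mean CPM(hypoxia) = 812.8643
Fold change = 812.8643 / 2397.6252 = 0.33903
log2(0.33903) = -1.5605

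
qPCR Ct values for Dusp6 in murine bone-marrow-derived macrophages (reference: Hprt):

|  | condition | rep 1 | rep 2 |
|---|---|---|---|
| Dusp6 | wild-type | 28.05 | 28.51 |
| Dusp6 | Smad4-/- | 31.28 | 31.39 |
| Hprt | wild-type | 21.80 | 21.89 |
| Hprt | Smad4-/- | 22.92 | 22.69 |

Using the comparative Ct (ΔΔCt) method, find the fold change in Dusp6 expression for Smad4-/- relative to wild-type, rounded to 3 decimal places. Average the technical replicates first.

Mean Ct: Dusp6 wild-type 28.280; Dusp6 Smad4-/- 31.335; Hprt wild-type 21.845; Hprt Smad4-/- 22.805
ΔCt(wild-type) = 28.280 − 21.845 = 6.435
ΔCt(Smad4-/-) = 31.335 − 22.805 = 8.530
ΔΔCt = 8.530 − 6.435 = 2.095
Fold change = 2^(−2.095) = 0.2341

0.234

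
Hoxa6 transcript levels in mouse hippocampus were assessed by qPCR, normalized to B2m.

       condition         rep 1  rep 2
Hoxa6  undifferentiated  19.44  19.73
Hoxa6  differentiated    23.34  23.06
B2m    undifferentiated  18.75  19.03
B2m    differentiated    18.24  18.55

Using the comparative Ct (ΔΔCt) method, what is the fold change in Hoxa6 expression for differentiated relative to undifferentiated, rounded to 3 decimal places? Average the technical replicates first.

Mean Ct: Hoxa6 undifferentiated 19.585; Hoxa6 differentiated 23.200; B2m undifferentiated 18.890; B2m differentiated 18.395
ΔCt(undifferentiated) = 19.585 − 18.890 = 0.695
ΔCt(differentiated) = 23.200 − 18.395 = 4.805
ΔΔCt = 4.805 − 0.695 = 4.110
Fold change = 2^(−4.110) = 0.0579

0.058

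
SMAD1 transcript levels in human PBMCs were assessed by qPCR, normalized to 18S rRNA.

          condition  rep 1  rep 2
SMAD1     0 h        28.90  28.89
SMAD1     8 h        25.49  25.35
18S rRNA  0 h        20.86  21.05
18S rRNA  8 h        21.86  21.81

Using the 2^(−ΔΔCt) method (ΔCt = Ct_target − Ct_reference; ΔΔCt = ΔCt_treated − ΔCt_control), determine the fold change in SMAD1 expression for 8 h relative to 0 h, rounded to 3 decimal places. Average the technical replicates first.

20.464

Mean Ct: SMAD1 0 h 28.895; SMAD1 8 h 25.420; 18S rRNA 0 h 20.955; 18S rRNA 8 h 21.835
ΔCt(0 h) = 28.895 − 20.955 = 7.940
ΔCt(8 h) = 25.420 − 21.835 = 3.585
ΔΔCt = 3.585 − 7.940 = -4.355
Fold change = 2^(−(-4.355)) = 2^4.355 = 20.4638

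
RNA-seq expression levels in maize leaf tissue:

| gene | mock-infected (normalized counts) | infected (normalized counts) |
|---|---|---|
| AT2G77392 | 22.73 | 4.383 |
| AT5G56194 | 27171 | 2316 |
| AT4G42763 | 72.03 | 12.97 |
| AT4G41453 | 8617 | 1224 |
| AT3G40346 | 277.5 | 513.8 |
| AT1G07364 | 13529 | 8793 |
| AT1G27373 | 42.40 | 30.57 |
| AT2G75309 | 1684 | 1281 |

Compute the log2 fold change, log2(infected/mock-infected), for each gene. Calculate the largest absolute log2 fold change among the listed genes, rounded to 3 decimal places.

3.552

log2(4.383/22.73) = -2.375  (AT2G77392)
log2(2316/27171) = -3.552  (AT5G56194)
log2(12.97/72.03) = -2.473  (AT4G42763)
log2(1224/8617) = -2.816  (AT4G41453)
log2(513.8/277.5) = 0.889  (AT3G40346)
log2(8793/13529) = -0.622  (AT1G07364)
log2(30.57/42.40) = -0.472  (AT1G27373)
log2(1281/1684) = -0.395  (AT2G75309)
The largest magnitude belongs to AT5G56194.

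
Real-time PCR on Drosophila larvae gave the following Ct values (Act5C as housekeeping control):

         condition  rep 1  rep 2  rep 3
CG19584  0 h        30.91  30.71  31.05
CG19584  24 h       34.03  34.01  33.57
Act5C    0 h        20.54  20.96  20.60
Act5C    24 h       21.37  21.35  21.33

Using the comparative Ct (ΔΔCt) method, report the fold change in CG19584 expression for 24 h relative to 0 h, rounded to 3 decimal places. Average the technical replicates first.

Mean Ct: CG19584 0 h 30.890; CG19584 24 h 33.870; Act5C 0 h 20.700; Act5C 24 h 21.350
ΔCt(0 h) = 30.890 − 20.700 = 10.190
ΔCt(24 h) = 33.870 − 21.350 = 12.520
ΔΔCt = 12.520 − 10.190 = 2.330
Fold change = 2^(−2.330) = 0.1989

0.199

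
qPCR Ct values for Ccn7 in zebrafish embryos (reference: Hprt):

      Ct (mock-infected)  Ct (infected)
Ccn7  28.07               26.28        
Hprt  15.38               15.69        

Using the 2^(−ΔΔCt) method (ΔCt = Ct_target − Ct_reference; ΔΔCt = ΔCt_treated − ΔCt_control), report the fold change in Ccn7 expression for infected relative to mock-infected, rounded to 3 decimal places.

4.287

ΔCt(mock-infected) = 28.070 − 15.380 = 12.690
ΔCt(infected) = 26.280 − 15.690 = 10.590
ΔΔCt = 10.590 − 12.690 = -2.100
Fold change = 2^(−(-2.100)) = 2^2.100 = 4.2871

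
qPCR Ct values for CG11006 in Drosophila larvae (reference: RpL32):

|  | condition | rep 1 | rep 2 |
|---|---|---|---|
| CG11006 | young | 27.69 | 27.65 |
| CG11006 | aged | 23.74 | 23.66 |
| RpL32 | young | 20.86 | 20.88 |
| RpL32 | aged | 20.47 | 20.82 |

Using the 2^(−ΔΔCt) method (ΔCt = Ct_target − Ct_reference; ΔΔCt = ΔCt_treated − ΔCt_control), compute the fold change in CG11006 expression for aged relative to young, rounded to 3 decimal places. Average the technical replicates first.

Mean Ct: CG11006 young 27.670; CG11006 aged 23.700; RpL32 young 20.870; RpL32 aged 20.645
ΔCt(young) = 27.670 − 20.870 = 6.800
ΔCt(aged) = 23.700 − 20.645 = 3.055
ΔΔCt = 3.055 − 6.800 = -3.745
Fold change = 2^(−(-3.745)) = 2^3.745 = 13.4078

13.408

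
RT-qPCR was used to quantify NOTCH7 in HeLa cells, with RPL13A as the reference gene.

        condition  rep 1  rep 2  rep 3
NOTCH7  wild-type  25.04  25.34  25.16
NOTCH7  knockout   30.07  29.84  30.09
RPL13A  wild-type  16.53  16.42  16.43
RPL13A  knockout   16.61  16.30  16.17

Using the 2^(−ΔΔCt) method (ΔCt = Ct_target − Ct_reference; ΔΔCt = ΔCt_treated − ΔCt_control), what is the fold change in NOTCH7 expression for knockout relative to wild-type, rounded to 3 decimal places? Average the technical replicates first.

Mean Ct: NOTCH7 wild-type 25.180; NOTCH7 knockout 30.000; RPL13A wild-type 16.460; RPL13A knockout 16.360
ΔCt(wild-type) = 25.180 − 16.460 = 8.720
ΔCt(knockout) = 30.000 − 16.360 = 13.640
ΔΔCt = 13.640 − 8.720 = 4.920
Fold change = 2^(−4.920) = 0.0330

0.033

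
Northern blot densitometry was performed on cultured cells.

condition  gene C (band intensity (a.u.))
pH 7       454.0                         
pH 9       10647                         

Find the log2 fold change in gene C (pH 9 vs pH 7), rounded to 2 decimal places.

Fold change = 10647 / 454.0 = 23.4515
log2(23.4515) = 4.552

4.55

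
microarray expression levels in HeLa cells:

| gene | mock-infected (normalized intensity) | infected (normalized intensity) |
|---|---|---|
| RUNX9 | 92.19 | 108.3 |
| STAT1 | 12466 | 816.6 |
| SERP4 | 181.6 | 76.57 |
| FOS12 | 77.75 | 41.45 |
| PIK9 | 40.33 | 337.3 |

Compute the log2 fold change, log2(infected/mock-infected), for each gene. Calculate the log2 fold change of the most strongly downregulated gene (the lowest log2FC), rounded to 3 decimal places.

-3.932

log2(108.3/92.19) = 0.232  (RUNX9)
log2(816.6/12466) = -3.932  (STAT1)
log2(76.57/181.6) = -1.246  (SERP4)
log2(41.45/77.75) = -0.907  (FOS12)
log2(337.3/40.33) = 3.064  (PIK9)
STAT1 is most strongly downregulated.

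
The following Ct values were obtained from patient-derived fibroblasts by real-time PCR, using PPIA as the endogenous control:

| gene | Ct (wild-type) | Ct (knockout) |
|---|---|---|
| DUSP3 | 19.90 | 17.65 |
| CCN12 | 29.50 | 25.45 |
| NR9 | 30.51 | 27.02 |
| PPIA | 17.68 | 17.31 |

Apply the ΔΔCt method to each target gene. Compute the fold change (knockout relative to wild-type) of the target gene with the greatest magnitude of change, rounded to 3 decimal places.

12.817

DUSP3: ΔΔCt = (17.65−17.31) − (19.90−17.68) = 0.34 − 2.22 = -1.88; fold change = 2^1.88 = 3.681
CCN12: ΔΔCt = (25.45−17.31) − (29.50−17.68) = 8.14 − 11.82 = -3.68; fold change = 2^3.68 = 12.817
NR9: ΔΔCt = (27.02−17.31) − (30.51−17.68) = 9.71 − 12.83 = -3.12; fold change = 2^3.12 = 8.694
CCN12 has the largest |ΔΔCt| = 3.68.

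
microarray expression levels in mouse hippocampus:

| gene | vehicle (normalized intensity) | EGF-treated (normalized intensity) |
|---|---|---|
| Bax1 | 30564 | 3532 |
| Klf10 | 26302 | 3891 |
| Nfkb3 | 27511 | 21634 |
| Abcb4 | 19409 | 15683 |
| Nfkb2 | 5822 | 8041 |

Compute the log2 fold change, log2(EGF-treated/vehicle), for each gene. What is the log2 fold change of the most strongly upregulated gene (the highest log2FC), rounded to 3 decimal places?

log2(3532/30564) = -3.113  (Bax1)
log2(3891/26302) = -2.757  (Klf10)
log2(21634/27511) = -0.347  (Nfkb3)
log2(15683/19409) = -0.308  (Abcb4)
log2(8041/5822) = 0.466  (Nfkb2)
Nfkb2 is most strongly upregulated.

0.466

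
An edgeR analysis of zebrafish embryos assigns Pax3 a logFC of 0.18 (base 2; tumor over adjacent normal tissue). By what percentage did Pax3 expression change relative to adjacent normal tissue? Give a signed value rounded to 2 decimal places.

Fold change = 2^(0.18) = 1.1329
Percent change = (FC − 1) × 100% = (1.1329 − 1) × 100 = 13.29%

13.29%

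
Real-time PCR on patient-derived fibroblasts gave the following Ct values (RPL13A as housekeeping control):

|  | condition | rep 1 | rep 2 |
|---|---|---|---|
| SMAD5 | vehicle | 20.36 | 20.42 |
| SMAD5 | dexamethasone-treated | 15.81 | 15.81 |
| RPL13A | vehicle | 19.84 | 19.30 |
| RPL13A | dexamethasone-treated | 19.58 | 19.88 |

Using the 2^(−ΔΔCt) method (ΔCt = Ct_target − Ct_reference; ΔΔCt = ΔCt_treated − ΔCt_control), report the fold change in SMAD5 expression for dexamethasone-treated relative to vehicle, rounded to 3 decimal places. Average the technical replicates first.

Mean Ct: SMAD5 vehicle 20.390; SMAD5 dexamethasone-treated 15.810; RPL13A vehicle 19.570; RPL13A dexamethasone-treated 19.730
ΔCt(vehicle) = 20.390 − 19.570 = 0.820
ΔCt(dexamethasone-treated) = 15.810 − 19.730 = -3.920
ΔΔCt = -3.920 − 0.820 = -4.740
Fold change = 2^(−(-4.740)) = 2^4.740 = 26.7228

26.723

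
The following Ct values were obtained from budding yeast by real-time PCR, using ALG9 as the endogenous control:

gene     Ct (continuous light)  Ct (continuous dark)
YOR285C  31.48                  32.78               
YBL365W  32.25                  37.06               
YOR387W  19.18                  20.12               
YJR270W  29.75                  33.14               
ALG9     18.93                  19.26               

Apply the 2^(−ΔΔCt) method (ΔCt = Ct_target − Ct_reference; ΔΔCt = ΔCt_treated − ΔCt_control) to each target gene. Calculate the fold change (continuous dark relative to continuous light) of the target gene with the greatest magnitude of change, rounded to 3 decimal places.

YOR285C: ΔΔCt = (32.78−19.26) − (31.48−18.93) = 13.52 − 12.55 = 0.97; fold change = 2^-0.97 = 0.511
YBL365W: ΔΔCt = (37.06−19.26) − (32.25−18.93) = 17.80 − 13.32 = 4.48; fold change = 2^-4.48 = 0.045
YOR387W: ΔΔCt = (20.12−19.26) − (19.18−18.93) = 0.86 − 0.25 = 0.61; fold change = 2^-0.61 = 0.655
YJR270W: ΔΔCt = (33.14−19.26) − (29.75−18.93) = 13.88 − 10.82 = 3.06; fold change = 2^-3.06 = 0.120
YBL365W has the largest |ΔΔCt| = 4.48.

0.045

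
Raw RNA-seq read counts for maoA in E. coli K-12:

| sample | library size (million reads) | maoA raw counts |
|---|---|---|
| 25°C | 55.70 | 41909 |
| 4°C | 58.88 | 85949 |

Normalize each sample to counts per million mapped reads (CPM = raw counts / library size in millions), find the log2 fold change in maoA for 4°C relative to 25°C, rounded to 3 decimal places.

0.956

CPM(25°C) = 41909 / 55.70 = 752.4057
CPM(4°C) = 85949 / 58.88 = 1459.7317
Fold change = 1459.7317 / 752.4057 = 1.94009
log2(1.94009) = 0.9561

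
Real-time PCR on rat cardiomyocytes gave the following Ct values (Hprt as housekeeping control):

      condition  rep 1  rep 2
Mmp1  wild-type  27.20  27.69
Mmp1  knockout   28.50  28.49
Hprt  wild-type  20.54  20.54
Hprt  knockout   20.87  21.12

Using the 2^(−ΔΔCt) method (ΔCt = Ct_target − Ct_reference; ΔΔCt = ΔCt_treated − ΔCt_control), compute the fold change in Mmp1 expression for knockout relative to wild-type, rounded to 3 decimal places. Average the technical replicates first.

Mean Ct: Mmp1 wild-type 27.445; Mmp1 knockout 28.495; Hprt wild-type 20.540; Hprt knockout 20.995
ΔCt(wild-type) = 27.445 − 20.540 = 6.905
ΔCt(knockout) = 28.495 − 20.995 = 7.500
ΔΔCt = 7.500 − 6.905 = 0.595
Fold change = 2^(−0.595) = 0.6620

0.662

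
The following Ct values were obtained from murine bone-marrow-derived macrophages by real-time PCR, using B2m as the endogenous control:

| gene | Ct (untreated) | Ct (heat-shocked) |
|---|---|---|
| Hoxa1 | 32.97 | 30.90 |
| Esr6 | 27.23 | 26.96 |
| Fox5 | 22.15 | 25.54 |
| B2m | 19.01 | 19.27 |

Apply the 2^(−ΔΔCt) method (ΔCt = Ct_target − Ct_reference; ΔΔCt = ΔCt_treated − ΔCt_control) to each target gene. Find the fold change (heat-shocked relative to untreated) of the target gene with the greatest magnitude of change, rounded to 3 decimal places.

0.114

Hoxa1: ΔΔCt = (30.90−19.27) − (32.97−19.01) = 11.63 − 13.96 = -2.33; fold change = 2^2.33 = 5.028
Esr6: ΔΔCt = (26.96−19.27) − (27.23−19.01) = 7.69 − 8.22 = -0.53; fold change = 2^0.53 = 1.444
Fox5: ΔΔCt = (25.54−19.27) − (22.15−19.01) = 6.27 − 3.14 = 3.13; fold change = 2^-3.13 = 0.114
Fox5 has the largest |ΔΔCt| = 3.13.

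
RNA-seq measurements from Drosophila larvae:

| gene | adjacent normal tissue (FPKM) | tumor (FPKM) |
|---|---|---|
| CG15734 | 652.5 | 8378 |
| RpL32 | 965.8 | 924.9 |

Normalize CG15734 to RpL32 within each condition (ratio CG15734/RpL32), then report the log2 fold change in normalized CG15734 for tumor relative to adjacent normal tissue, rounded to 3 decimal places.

3.745

CG15734/RpL32 (adjacent normal tissue) = 652.5 / 965.8 = 0.67561
CG15734/RpL32 (tumor) = 8378 / 924.9 = 9.0583
Fold change = 9.0583 / 0.67561 = 13.4076
log2(13.4076) = 3.7450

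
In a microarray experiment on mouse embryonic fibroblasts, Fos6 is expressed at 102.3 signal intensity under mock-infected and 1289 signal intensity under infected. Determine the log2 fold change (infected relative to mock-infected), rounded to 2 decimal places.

Fold change = 1289 / 102.3 = 12.6002
log2(12.6002) = 3.655

3.66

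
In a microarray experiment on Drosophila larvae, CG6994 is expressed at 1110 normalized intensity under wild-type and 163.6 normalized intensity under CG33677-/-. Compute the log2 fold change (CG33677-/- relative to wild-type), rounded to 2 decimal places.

-2.76

Fold change = 163.6 / 1110 = 0.1474
log2(0.1474) = -2.762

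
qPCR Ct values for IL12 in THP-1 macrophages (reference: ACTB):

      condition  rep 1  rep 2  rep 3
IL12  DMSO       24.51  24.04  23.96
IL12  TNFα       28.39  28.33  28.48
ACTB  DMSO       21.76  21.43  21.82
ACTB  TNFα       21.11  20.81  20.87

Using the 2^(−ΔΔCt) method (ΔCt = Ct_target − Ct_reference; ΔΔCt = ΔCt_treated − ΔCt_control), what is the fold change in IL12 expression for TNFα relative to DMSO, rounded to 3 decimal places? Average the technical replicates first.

Mean Ct: IL12 DMSO 24.170; IL12 TNFα 28.400; ACTB DMSO 21.670; ACTB TNFα 20.930
ΔCt(DMSO) = 24.170 − 21.670 = 2.500
ΔCt(TNFα) = 28.400 − 20.930 = 7.470
ΔΔCt = 7.470 − 2.500 = 4.970
Fold change = 2^(−4.970) = 0.0319

0.032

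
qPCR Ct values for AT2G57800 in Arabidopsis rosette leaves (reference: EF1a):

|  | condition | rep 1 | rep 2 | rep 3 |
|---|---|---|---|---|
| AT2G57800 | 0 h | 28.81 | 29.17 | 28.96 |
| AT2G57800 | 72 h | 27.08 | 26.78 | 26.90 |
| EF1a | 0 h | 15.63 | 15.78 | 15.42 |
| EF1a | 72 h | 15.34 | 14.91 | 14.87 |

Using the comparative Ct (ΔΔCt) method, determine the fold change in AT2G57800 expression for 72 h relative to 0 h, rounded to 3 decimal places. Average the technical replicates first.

2.809

Mean Ct: AT2G57800 0 h 28.980; AT2G57800 72 h 26.920; EF1a 0 h 15.610; EF1a 72 h 15.040
ΔCt(0 h) = 28.980 − 15.610 = 13.370
ΔCt(72 h) = 26.920 − 15.040 = 11.880
ΔΔCt = 11.880 − 13.370 = -1.490
Fold change = 2^(−(-1.490)) = 2^1.490 = 2.8089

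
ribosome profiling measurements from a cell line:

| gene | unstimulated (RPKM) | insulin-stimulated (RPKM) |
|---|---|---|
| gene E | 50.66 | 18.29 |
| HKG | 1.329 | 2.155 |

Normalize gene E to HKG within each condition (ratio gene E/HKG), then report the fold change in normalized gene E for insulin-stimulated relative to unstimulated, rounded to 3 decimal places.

gene E/HKG (unstimulated) = 50.66 / 1.329 = 38.119
gene E/HKG (insulin-stimulated) = 18.29 / 2.155 = 8.4872
Fold change = 8.4872 / 38.119 = 0.2227

0.223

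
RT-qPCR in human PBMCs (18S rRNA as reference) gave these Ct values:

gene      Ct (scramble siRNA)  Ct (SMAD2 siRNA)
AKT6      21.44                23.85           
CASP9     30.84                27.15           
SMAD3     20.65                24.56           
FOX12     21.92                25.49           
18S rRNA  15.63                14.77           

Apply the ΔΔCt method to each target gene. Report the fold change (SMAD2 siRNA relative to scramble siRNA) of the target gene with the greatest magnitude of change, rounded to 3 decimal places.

AKT6: ΔΔCt = (23.85−14.77) − (21.44−15.63) = 9.08 − 5.81 = 3.27; fold change = 2^-3.27 = 0.104
CASP9: ΔΔCt = (27.15−14.77) − (30.84−15.63) = 12.38 − 15.21 = -2.83; fold change = 2^2.83 = 7.111
SMAD3: ΔΔCt = (24.56−14.77) − (20.65−15.63) = 9.79 − 5.02 = 4.77; fold change = 2^-4.77 = 0.037
FOX12: ΔΔCt = (25.49−14.77) − (21.92−15.63) = 10.72 − 6.29 = 4.43; fold change = 2^-4.43 = 0.046
SMAD3 has the largest |ΔΔCt| = 4.77.

0.037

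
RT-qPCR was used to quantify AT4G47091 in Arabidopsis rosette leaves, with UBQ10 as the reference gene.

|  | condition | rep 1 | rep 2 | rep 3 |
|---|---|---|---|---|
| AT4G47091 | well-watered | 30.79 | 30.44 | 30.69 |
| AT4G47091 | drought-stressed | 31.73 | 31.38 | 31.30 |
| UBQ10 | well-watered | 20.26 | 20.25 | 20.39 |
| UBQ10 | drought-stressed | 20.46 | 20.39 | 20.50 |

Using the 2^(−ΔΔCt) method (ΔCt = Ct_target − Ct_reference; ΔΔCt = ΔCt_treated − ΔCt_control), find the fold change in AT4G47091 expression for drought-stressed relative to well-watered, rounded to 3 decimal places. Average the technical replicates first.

0.624

Mean Ct: AT4G47091 well-watered 30.640; AT4G47091 drought-stressed 31.470; UBQ10 well-watered 20.300; UBQ10 drought-stressed 20.450
ΔCt(well-watered) = 30.640 − 20.300 = 10.340
ΔCt(drought-stressed) = 31.470 − 20.450 = 11.020
ΔΔCt = 11.020 − 10.340 = 0.680
Fold change = 2^(−0.680) = 0.6242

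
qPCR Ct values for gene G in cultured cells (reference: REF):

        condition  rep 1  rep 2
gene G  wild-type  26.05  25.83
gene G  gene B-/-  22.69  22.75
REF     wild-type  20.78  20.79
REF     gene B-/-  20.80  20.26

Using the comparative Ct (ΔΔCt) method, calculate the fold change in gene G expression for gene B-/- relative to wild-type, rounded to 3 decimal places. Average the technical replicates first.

Mean Ct: gene G wild-type 25.940; gene G gene B-/- 22.720; REF wild-type 20.785; REF gene B-/- 20.530
ΔCt(wild-type) = 25.940 − 20.785 = 5.155
ΔCt(gene B-/-) = 22.720 − 20.530 = 2.190
ΔΔCt = 2.190 − 5.155 = -2.965
Fold change = 2^(−(-2.965)) = 2^2.965 = 7.8083

7.808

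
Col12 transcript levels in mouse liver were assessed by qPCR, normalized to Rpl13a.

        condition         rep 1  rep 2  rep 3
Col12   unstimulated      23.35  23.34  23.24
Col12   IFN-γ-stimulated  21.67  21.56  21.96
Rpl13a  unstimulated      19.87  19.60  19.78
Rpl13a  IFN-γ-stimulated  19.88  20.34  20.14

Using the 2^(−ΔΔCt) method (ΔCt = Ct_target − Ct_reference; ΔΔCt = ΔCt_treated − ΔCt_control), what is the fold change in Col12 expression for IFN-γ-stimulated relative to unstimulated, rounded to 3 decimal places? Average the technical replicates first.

Mean Ct: Col12 unstimulated 23.310; Col12 IFN-γ-stimulated 21.730; Rpl13a unstimulated 19.750; Rpl13a IFN-γ-stimulated 20.120
ΔCt(unstimulated) = 23.310 − 19.750 = 3.560
ΔCt(IFN-γ-stimulated) = 21.730 − 20.120 = 1.610
ΔΔCt = 1.610 − 3.560 = -1.950
Fold change = 2^(−(-1.950)) = 2^1.950 = 3.8637

3.864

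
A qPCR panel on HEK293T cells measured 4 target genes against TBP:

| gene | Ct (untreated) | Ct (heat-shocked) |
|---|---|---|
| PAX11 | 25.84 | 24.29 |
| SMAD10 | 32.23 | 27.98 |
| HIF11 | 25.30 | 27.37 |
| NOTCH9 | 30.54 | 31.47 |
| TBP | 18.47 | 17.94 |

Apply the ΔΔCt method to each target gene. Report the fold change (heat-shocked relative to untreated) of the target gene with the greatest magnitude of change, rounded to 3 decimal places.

PAX11: ΔΔCt = (24.29−17.94) − (25.84−18.47) = 6.35 − 7.37 = -1.02; fold change = 2^1.02 = 2.028
SMAD10: ΔΔCt = (27.98−17.94) − (32.23−18.47) = 10.04 − 13.76 = -3.72; fold change = 2^3.72 = 13.177
HIF11: ΔΔCt = (27.37−17.94) − (25.30−18.47) = 9.43 − 6.83 = 2.60; fold change = 2^-2.60 = 0.165
NOTCH9: ΔΔCt = (31.47−17.94) − (30.54−18.47) = 13.53 − 12.07 = 1.46; fold change = 2^-1.46 = 0.363
SMAD10 has the largest |ΔΔCt| = 3.72.

13.177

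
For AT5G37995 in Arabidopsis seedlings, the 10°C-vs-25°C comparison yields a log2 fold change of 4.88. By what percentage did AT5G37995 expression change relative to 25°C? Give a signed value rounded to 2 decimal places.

2844.60%

Fold change = 2^(4.88) = 29.4460
Percent change = (FC − 1) × 100% = (29.4460 − 1) × 100 = 2844.60%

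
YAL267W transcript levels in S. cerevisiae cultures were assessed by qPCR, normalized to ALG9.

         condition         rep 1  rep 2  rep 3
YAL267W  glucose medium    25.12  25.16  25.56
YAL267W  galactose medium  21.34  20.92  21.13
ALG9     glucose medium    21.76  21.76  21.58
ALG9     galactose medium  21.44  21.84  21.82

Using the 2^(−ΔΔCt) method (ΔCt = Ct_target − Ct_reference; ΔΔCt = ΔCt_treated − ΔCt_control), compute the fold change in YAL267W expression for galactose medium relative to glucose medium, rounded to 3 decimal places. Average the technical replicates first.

17.753

Mean Ct: YAL267W glucose medium 25.280; YAL267W galactose medium 21.130; ALG9 glucose medium 21.700; ALG9 galactose medium 21.700
ΔCt(glucose medium) = 25.280 − 21.700 = 3.580
ΔCt(galactose medium) = 21.130 − 21.700 = -0.570
ΔΔCt = -0.570 − 3.580 = -4.150
Fold change = 2^(−(-4.150)) = 2^4.150 = 17.7531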